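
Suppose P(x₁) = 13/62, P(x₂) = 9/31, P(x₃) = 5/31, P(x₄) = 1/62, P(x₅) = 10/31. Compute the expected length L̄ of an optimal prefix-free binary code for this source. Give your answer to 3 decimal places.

Repeatedly combine the two least-probable nodes; the expected code length is the sum of the merged weights.
merge 1/62 + 5/31 → 11/62
merge 11/62 + 13/62 → 12/31
merge 9/31 + 10/31 → 19/31
merge 12/31 + 19/31 → 1
L = 11/62 + 12/31 + 19/31 + 1 = 135/62 ≈ 2.177 bits/symbol.

2.177 bits/symbol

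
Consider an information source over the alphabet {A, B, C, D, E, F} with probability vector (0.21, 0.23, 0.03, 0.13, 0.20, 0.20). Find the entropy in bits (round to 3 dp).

H = −Σ pᵢ log₂ pᵢ.
−0.21·log₂(0.21) = 0.4728
−0.23·log₂(0.23) = 0.4877
−0.03·log₂(0.03) = 0.1518
−0.13·log₂(0.13) = 0.3826
−0.20·log₂(0.20) = 0.4644
−0.20·log₂(0.20) = 0.4644
Sum ≈ 2.4237 → 2.424 bits.

2.424 bits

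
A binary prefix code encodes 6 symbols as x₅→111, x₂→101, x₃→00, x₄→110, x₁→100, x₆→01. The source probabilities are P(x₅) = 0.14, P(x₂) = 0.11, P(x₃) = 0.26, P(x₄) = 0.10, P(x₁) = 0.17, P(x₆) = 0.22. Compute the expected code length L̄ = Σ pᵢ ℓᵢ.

2.52 bits/symbol

L̄ = Σ pᵢ·ℓᵢ = 0.14·3 + 0.11·3 + 0.26·2 + 0.10·3 + 0.17·3 + 0.22·2 = 2.52 bits/symbol.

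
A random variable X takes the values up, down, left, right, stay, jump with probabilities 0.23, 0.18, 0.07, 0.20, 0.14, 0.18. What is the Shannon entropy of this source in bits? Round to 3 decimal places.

2.508 bits

H = −Σ pᵢ log₂ pᵢ.
−0.23·log₂(0.23) = 0.4877
−0.18·log₂(0.18) = 0.4453
−0.07·log₂(0.07) = 0.2686
−0.20·log₂(0.20) = 0.4644
−0.14·log₂(0.14) = 0.3971
−0.18·log₂(0.18) = 0.4453
Sum ≈ 2.5083 → 2.508 bits.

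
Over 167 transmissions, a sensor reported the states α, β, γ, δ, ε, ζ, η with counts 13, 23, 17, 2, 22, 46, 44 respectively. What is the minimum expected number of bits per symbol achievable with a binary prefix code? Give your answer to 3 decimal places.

2.551 bits/symbol

Probabilities are the counts divided by 167.
Repeatedly combine the two least-probable nodes; the expected code length is the sum of the merged weights.
merge 2/167 + 13/167 → 15/167
merge 15/167 + 17/167 → 32/167
merge 22/167 + 23/167 → 45/167
merge 32/167 + 44/167 → 76/167
merge 45/167 + 46/167 → 91/167
merge 76/167 + 91/167 → 1
L = 15/167 + 32/167 + 45/167 + 76/167 + 91/167 + 1 = 426/167 ≈ 2.551 bits/symbol.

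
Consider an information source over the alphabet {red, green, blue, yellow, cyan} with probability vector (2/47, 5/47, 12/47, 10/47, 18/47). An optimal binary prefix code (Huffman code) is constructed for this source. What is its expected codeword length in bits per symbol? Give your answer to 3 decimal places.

Repeatedly combine the two least-probable nodes; the expected code length is the sum of the merged weights.
merge 2/47 + 5/47 → 7/47
merge 7/47 + 10/47 → 17/47
merge 12/47 + 17/47 → 29/47
merge 18/47 + 29/47 → 1
L = 7/47 + 17/47 + 29/47 + 1 = 100/47 ≈ 2.128 bits/symbol.

2.128 bits/symbol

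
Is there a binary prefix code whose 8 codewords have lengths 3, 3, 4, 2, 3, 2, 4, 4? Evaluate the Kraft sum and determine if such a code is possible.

With common denominator 2^4 = 16: Σ 2^(−ℓᵢ) = 2/16 + 2/16 + 1/16 + 4/16 + 2/16 + 4/16 + 1/16 + 1/16 = 17/16 = 1.0625.
Kraft's inequality requires Σ ≤ 1; here Σ = 1.0625 > 1, so no such prefix code exists.

1.0625; no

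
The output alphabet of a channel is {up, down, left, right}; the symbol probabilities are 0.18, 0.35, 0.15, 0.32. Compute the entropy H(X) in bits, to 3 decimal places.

1.912 bits

H = −Σ pᵢ log₂ pᵢ.
−0.18·log₂(0.18) = 0.4453
−0.35·log₂(0.35) = 0.5301
−0.15·log₂(0.15) = 0.4105
−0.32·log₂(0.32) = 0.5260
Sum ≈ 1.9120 → 1.912 bits.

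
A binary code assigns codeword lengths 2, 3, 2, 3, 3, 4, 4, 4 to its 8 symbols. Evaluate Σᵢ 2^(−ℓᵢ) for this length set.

1.0625

With common denominator 2^4 = 16: Σ 2^(−ℓᵢ) = 4/16 + 2/16 + 4/16 + 2/16 + 2/16 + 1/16 + 1/16 + 1/16 = 17/16 = 1.0625.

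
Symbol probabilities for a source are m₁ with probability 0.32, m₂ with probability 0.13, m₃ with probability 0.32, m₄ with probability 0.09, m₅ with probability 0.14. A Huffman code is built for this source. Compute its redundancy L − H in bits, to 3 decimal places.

0.076 bits

Entropy H = −Σ p log₂ p ≈ 2.1445 bits.
Huffman merges: 9/100+13/100→11/50; 7/50+11/50→9/25; 8/25+8/25→16/25; 9/25+16/25→1. L = 111/50 ≈ 2.2200.
L − H = 2.2200 − 2.1445 = 0.076 bits.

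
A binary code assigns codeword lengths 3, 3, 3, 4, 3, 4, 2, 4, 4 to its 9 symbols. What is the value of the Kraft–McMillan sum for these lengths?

With common denominator 2^4 = 16: Σ 2^(−ℓᵢ) = 2/16 + 2/16 + 2/16 + 1/16 + 2/16 + 1/16 + 4/16 + 1/16 + 1/16 = 16/16 = 1.

1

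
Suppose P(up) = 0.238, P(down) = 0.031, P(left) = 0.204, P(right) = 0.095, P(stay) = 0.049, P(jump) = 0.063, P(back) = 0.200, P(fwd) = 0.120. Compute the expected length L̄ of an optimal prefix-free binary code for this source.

Repeatedly combine the two least-probable nodes; the expected code length is the sum of the merged weights.
merge 31/1000 + 49/1000 → 2/25
merge 63/1000 + 2/25 → 143/1000
merge 19/200 + 3/25 → 43/200
merge 143/1000 + 1/5 → 343/1000
merge 51/250 + 43/200 → 419/1000
merge 119/500 + 343/1000 → 581/1000
merge 419/1000 + 581/1000 → 1
L = 2/25 + 143/1000 + 43/200 + 343/1000 + 419/1000 + 581/1000 + 1 = 2781/1000 = 2.781 bits/symbol.

2.781 bits/symbol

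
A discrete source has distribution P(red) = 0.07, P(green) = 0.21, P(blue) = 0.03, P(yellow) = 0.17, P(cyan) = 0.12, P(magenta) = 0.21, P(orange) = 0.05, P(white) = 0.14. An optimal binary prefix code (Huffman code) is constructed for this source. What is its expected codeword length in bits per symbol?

Repeatedly combine the two least-probable nodes; the expected code length is the sum of the merged weights.
merge 3/100 + 1/20 → 2/25
merge 7/100 + 2/25 → 3/20
merge 3/25 + 7/50 → 13/50
merge 3/20 + 17/100 → 8/25
merge 21/100 + 21/100 → 21/50
merge 13/50 + 8/25 → 29/50
merge 21/50 + 29/50 → 1
L = 2/25 + 3/20 + 13/50 + 8/25 + 21/50 + 29/50 + 1 = 281/100 = 2.81 bits/symbol.

2.81 bits/symbol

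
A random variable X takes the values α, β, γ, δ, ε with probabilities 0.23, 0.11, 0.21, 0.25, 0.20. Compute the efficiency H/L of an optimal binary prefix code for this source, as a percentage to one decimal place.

Entropy H = −Σ p log₂ p ≈ 2.2752 bits.
Huffman merges: 11/100+1/5→31/100; 21/100+23/100→11/25; 1/4+31/100→14/25; 11/25+14/25→1. L = 231/100 ≈ 2.3100.
Efficiency = H/L = 2.2752/2.3100 = 98.5%.

98.5%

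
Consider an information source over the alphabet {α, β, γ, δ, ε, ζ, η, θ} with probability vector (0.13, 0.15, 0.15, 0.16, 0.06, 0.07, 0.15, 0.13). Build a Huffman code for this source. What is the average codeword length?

2.97 bits/symbol

Repeatedly combine the two least-probable nodes; the expected code length is the sum of the merged weights.
merge 3/50 + 7/100 → 13/100
merge 13/100 + 13/100 → 13/50
merge 13/100 + 3/20 → 7/25
merge 3/20 + 3/20 → 3/10
merge 4/25 + 13/50 → 21/50
merge 7/25 + 3/10 → 29/50
merge 21/50 + 29/50 → 1
L = 13/100 + 13/50 + 7/25 + 3/10 + 21/50 + 29/50 + 1 = 297/100 = 2.97 bits/symbol.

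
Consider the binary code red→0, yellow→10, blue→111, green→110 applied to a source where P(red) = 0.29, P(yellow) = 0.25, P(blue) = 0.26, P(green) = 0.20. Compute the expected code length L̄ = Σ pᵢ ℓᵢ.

L̄ = Σ pᵢ·ℓᵢ = 0.29·1 + 0.25·2 + 0.26·3 + 0.20·3 = 2.17 bits/symbol.

2.17 bits/symbol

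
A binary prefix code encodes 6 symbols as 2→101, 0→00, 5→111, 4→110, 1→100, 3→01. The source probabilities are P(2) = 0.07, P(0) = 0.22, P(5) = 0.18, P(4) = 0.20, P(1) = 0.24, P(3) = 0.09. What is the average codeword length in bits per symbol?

2.69 bits/symbol

L̄ = Σ pᵢ·ℓᵢ = 0.07·3 + 0.22·2 + 0.18·3 + 0.20·3 + 0.24·3 + 0.09·2 = 2.69 bits/symbol.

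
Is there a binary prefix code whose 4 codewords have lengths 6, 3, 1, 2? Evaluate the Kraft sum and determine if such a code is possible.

0.890625; yes

With common denominator 2^6 = 64: Σ 2^(−ℓᵢ) = 1/64 + 8/64 + 32/64 + 16/64 = 57/64 = 0.890625.
Kraft's inequality requires Σ ≤ 1; here Σ = 0.890625 ≤ 1, so such a prefix code exists.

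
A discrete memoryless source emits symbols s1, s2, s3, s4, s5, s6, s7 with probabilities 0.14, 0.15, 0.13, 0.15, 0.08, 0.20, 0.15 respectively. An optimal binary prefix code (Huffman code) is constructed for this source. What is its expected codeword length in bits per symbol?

Repeatedly combine the two least-probable nodes; the expected code length is the sum of the merged weights.
merge 2/25 + 13/100 → 21/100
merge 7/50 + 3/20 → 29/100
merge 3/20 + 3/20 → 3/10
merge 1/5 + 21/100 → 41/100
merge 29/100 + 3/10 → 59/100
merge 41/100 + 59/100 → 1
L = 21/100 + 29/100 + 3/10 + 41/100 + 59/100 + 1 = 14/5 = 2.8 bits/symbol.

2.8 bits/symbol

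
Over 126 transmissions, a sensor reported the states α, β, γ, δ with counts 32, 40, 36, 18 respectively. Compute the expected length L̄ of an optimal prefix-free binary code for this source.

Probabilities are the counts divided by 126.
Repeatedly combine the two least-probable nodes; the expected code length is the sum of the merged weights.
merge 1/7 + 16/63 → 25/63
merge 2/7 + 20/63 → 38/63
merge 25/63 + 38/63 → 1
L = 25/63 + 38/63 + 1 = 2 bits/symbol.

2 bits/symbol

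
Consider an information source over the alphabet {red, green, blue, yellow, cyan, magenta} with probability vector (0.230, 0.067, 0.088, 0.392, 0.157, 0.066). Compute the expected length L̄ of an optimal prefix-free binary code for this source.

Repeatedly combine the two least-probable nodes; the expected code length is the sum of the merged weights.
merge 33/500 + 67/1000 → 133/1000
merge 11/125 + 133/1000 → 221/1000
merge 157/1000 + 221/1000 → 189/500
merge 23/100 + 189/500 → 76/125
merge 49/125 + 76/125 → 1
L = 133/1000 + 221/1000 + 189/500 + 76/125 + 1 = 117/50 = 2.34 bits/symbol.

2.34 bits/symbol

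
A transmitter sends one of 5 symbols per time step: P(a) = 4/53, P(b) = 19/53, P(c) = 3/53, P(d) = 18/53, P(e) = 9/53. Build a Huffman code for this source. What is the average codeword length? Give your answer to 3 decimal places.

Repeatedly combine the two least-probable nodes; the expected code length is the sum of the merged weights.
merge 3/53 + 4/53 → 7/53
merge 7/53 + 9/53 → 16/53
merge 16/53 + 18/53 → 34/53
merge 19/53 + 34/53 → 1
L = 7/53 + 16/53 + 34/53 + 1 = 110/53 ≈ 2.075 bits/symbol.

2.075 bits/symbol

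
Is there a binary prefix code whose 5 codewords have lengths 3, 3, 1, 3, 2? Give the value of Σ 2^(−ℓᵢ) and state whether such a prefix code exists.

1.125; no

With common denominator 2^3 = 8: Σ 2^(−ℓᵢ) = 1/8 + 1/8 + 4/8 + 1/8 + 2/8 = 9/8 = 1.125.
Kraft's inequality requires Σ ≤ 1; here Σ = 1.125 > 1, so no such prefix code exists.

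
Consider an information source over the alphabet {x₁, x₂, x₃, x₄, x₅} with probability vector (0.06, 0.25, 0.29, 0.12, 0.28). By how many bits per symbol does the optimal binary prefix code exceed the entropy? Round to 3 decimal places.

Entropy H = −Σ p log₂ p ≈ 2.1427 bits.
Huffman merges: 3/50+3/25→9/50; 9/50+1/4→43/100; 7/25+29/100→57/100; 43/100+57/100→1. L = 109/50 ≈ 2.1800.
L − H = 2.1800 − 2.1427 = 0.037 bits.

0.037 bits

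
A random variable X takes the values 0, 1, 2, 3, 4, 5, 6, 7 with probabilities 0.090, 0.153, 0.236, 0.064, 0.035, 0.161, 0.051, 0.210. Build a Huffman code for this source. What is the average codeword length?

2.79 bits/symbol

Repeatedly combine the two least-probable nodes; the expected code length is the sum of the merged weights.
merge 7/200 + 51/1000 → 43/500
merge 8/125 + 43/500 → 3/20
merge 9/100 + 3/20 → 6/25
merge 153/1000 + 161/1000 → 157/500
merge 21/100 + 59/250 → 223/500
merge 6/25 + 157/500 → 277/500
merge 223/500 + 277/500 → 1
L = 43/500 + 3/20 + 6/25 + 157/500 + 223/500 + 277/500 + 1 = 279/100 = 2.79 bits/symbol.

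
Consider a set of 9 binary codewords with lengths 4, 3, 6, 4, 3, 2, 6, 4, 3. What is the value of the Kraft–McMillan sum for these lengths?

With common denominator 2^6 = 64: Σ 2^(−ℓᵢ) = 4/64 + 8/64 + 1/64 + 4/64 + 8/64 + 16/64 + 1/64 + 4/64 + 8/64 = 54/64 = 0.84375.

0.84375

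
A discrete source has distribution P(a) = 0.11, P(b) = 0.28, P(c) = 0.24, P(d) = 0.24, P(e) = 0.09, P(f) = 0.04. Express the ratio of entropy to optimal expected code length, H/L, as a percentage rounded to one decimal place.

Entropy H = −Σ p log₂ p ≈ 2.3512 bits.
Huffman merges: 1/25+9/100→13/100; 11/100+13/100→6/25; 6/25+6/25→12/25; 6/25+7/25→13/25; 12/25+13/25→1. L = 237/100 ≈ 2.3700.
Efficiency = H/L = 2.3512/2.3700 = 99.2%.

99.2%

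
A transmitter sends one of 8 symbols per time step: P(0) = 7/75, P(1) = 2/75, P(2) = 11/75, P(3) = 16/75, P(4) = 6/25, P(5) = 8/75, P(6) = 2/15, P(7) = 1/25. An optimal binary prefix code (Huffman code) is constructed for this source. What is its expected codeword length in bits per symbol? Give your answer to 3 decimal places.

Repeatedly combine the two least-probable nodes; the expected code length is the sum of the merged weights.
merge 2/75 + 1/25 → 1/15
merge 1/15 + 7/75 → 4/25
merge 8/75 + 2/15 → 6/25
merge 11/75 + 4/25 → 23/75
merge 16/75 + 6/25 → 34/75
merge 6/25 + 23/75 → 41/75
merge 34/75 + 41/75 → 1
L = 1/15 + 4/25 + 6/25 + 23/75 + 34/75 + 41/75 + 1 = 208/75 ≈ 2.773 bits/symbol.

2.773 bits/symbol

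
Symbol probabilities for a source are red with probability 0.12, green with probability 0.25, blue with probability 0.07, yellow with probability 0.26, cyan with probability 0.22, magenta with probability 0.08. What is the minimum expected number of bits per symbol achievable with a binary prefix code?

2.42 bits/symbol

Repeatedly combine the two least-probable nodes; the expected code length is the sum of the merged weights.
merge 7/100 + 2/25 → 3/20
merge 3/25 + 3/20 → 27/100
merge 11/50 + 1/4 → 47/100
merge 13/50 + 27/100 → 53/100
merge 47/100 + 53/100 → 1
L = 3/20 + 27/100 + 47/100 + 53/100 + 1 = 121/50 = 2.42 bits/symbol.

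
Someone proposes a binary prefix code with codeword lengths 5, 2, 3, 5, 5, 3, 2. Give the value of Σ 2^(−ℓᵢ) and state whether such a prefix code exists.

With common denominator 2^5 = 32: Σ 2^(−ℓᵢ) = 1/32 + 8/32 + 4/32 + 1/32 + 1/32 + 4/32 + 8/32 = 27/32 = 0.84375.
Kraft's inequality requires Σ ≤ 1; here Σ = 0.84375 ≤ 1, so such a prefix code exists.

0.84375; yes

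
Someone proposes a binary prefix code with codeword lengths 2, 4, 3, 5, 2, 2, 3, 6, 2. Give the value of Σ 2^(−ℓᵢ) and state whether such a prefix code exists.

With common denominator 2^6 = 64: Σ 2^(−ℓᵢ) = 16/64 + 4/64 + 8/64 + 2/64 + 16/64 + 16/64 + 8/64 + 1/64 + 16/64 = 87/64 = 1.359375.
Kraft's inequality requires Σ ≤ 1; here Σ = 1.359375 > 1, so no such prefix code exists.

1.359375; no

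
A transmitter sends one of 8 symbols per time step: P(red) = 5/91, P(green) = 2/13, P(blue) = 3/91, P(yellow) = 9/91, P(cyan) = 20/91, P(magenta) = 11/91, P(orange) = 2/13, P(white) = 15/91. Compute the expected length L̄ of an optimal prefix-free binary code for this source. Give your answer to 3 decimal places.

Repeatedly combine the two least-probable nodes; the expected code length is the sum of the merged weights.
merge 3/91 + 5/91 → 8/91
merge 8/91 + 9/91 → 17/91
merge 11/91 + 2/13 → 25/91
merge 2/13 + 15/91 → 29/91
merge 17/91 + 20/91 → 37/91
merge 25/91 + 29/91 → 54/91
merge 37/91 + 54/91 → 1
L = 8/91 + 17/91 + 25/91 + 29/91 + 37/91 + 54/91 + 1 = 261/91 ≈ 2.868 bits/symbol.

2.868 bits/symbol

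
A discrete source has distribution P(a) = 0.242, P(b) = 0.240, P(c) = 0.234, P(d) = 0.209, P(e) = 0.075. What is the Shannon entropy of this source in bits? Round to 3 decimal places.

2.232 bits

H = −Σ pᵢ log₂ pᵢ.
−0.242·log₂(0.242) = 0.4954
−0.240·log₂(0.240) = 0.4941
−0.234·log₂(0.234) = 0.4903
−0.209·log₂(0.209) = 0.4720
−0.075·log₂(0.075) = 0.2803
Sum ≈ 2.2321 → 2.232 bits.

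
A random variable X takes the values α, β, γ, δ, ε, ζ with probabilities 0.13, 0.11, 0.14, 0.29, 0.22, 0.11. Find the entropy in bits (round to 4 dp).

H = −Σ pᵢ log₂ pᵢ.
−0.13·log₂(0.13) = 0.3826
−0.11·log₂(0.11) = 0.3503
−0.14·log₂(0.14) = 0.3971
−0.29·log₂(0.29) = 0.5179
−0.22·log₂(0.22) = 0.4806
−0.11·log₂(0.11) = 0.3503
Sum ≈ 2.4788 → 2.4788 bits.

2.4788 bits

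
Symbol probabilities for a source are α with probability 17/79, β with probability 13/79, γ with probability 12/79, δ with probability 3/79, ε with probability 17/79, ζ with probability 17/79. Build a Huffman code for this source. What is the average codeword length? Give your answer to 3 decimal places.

2.544 bits/symbol

Repeatedly combine the two least-probable nodes; the expected code length is the sum of the merged weights.
merge 3/79 + 12/79 → 15/79
merge 13/79 + 15/79 → 28/79
merge 17/79 + 17/79 → 34/79
merge 17/79 + 28/79 → 45/79
merge 34/79 + 45/79 → 1
L = 15/79 + 28/79 + 34/79 + 45/79 + 1 = 201/79 ≈ 2.544 bits/symbol.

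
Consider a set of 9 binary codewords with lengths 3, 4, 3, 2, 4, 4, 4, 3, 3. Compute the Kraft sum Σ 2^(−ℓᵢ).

1

With common denominator 2^4 = 16: Σ 2^(−ℓᵢ) = 2/16 + 1/16 + 2/16 + 4/16 + 1/16 + 1/16 + 1/16 + 2/16 + 2/16 = 16/16 = 1.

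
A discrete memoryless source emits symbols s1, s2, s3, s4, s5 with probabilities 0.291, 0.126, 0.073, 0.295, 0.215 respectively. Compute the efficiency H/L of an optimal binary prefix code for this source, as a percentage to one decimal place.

Entropy H = −Σ p log₂ p ≈ 2.1668 bits.
Huffman merges: 73/1000+63/500→199/1000; 199/1000+43/200→207/500; 291/1000+59/200→293/500; 207/500+293/500→1. L = 2199/1000 ≈ 2.1990.
Efficiency = H/L = 2.1668/2.1990 = 98.5%.

98.5%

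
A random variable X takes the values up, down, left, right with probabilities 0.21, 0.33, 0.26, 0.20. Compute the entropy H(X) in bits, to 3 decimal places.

1.970 bits

H = −Σ pᵢ log₂ pᵢ.
−0.21·log₂(0.21) = 0.4728
−0.33·log₂(0.33) = 0.5278
−0.26·log₂(0.26) = 0.5053
−0.20·log₂(0.20) = 0.4644
Sum ≈ 1.9703 → 1.970 bits.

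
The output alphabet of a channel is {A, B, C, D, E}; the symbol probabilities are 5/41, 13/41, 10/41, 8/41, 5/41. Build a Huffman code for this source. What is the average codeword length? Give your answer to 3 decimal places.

2.244 bits/symbol

Repeatedly combine the two least-probable nodes; the expected code length is the sum of the merged weights.
merge 5/41 + 5/41 → 10/41
merge 8/41 + 10/41 → 18/41
merge 10/41 + 13/41 → 23/41
merge 18/41 + 23/41 → 1
L = 10/41 + 18/41 + 23/41 + 1 = 92/41 ≈ 2.244 bits/symbol.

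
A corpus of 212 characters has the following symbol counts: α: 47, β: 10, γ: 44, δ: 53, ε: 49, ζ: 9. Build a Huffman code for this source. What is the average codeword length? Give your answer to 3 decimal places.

Probabilities are the counts divided by 212.
Repeatedly combine the two least-probable nodes; the expected code length is the sum of the merged weights.
merge 9/212 + 5/106 → 19/212
merge 19/212 + 11/53 → 63/212
merge 47/212 + 49/212 → 24/53
merge 1/4 + 63/212 → 29/53
merge 24/53 + 29/53 → 1
L = 19/212 + 63/212 + 24/53 + 29/53 + 1 = 253/106 ≈ 2.387 bits/symbol.

2.387 bits/symbol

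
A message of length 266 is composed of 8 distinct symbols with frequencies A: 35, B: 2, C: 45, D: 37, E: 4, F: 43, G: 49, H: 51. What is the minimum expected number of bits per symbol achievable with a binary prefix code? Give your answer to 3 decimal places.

Probabilities are the counts divided by 266.
Repeatedly combine the two least-probable nodes; the expected code length is the sum of the merged weights.
merge 1/133 + 2/133 → 3/133
merge 3/133 + 5/38 → 41/266
merge 37/266 + 41/266 → 39/133
merge 43/266 + 45/266 → 44/133
merge 7/38 + 51/266 → 50/133
merge 39/133 + 44/133 → 83/133
merge 50/133 + 83/133 → 1
L = 3/133 + 41/266 + 39/133 + 44/133 + 50/133 + 83/133 + 1 = 745/266 ≈ 2.801 bits/symbol.

2.801 bits/symbol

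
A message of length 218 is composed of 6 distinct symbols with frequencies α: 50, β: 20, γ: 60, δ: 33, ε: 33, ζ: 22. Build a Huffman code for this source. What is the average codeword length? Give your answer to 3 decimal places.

Probabilities are the counts divided by 218.
Repeatedly combine the two least-probable nodes; the expected code length is the sum of the merged weights.
merge 10/109 + 11/109 → 21/109
merge 33/218 + 33/218 → 33/109
merge 21/109 + 25/109 → 46/109
merge 30/109 + 33/109 → 63/109
merge 46/109 + 63/109 → 1
L = 21/109 + 33/109 + 46/109 + 63/109 + 1 = 272/109 ≈ 2.495 bits/symbol.

2.495 bits/symbol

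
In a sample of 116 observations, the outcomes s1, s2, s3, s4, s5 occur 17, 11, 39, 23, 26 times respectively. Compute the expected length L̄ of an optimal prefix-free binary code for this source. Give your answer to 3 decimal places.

2.241 bits/symbol

Probabilities are the counts divided by 116.
Repeatedly combine the two least-probable nodes; the expected code length is the sum of the merged weights.
merge 11/116 + 17/116 → 7/29
merge 23/116 + 13/58 → 49/116
merge 7/29 + 39/116 → 67/116
merge 49/116 + 67/116 → 1
L = 7/29 + 49/116 + 67/116 + 1 = 65/29 ≈ 2.241 bits/symbol.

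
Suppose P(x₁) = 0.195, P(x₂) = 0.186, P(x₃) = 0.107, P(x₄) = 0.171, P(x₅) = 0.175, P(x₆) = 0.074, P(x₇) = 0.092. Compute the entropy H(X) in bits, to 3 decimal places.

2.727 bits

H = −Σ pᵢ log₂ pᵢ.
−0.195·log₂(0.195) = 0.4599
−0.186·log₂(0.186) = 0.4514
−0.107·log₂(0.107) = 0.3450
−0.171·log₂(0.171) = 0.4357
−0.175·log₂(0.175) = 0.4401
−0.074·log₂(0.074) = 0.2780
−0.092·log₂(0.092) = 0.3167
Sum ≈ 2.7267 → 2.727 bits.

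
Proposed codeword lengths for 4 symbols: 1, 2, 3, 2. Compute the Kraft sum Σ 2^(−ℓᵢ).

1.125

With common denominator 2^3 = 8: Σ 2^(−ℓᵢ) = 4/8 + 2/8 + 1/8 + 2/8 = 9/8 = 1.125.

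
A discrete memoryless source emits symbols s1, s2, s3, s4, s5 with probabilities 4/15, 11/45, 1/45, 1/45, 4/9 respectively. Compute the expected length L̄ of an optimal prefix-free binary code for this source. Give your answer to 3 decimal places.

Repeatedly combine the two least-probable nodes; the expected code length is the sum of the merged weights.
merge 1/45 + 1/45 → 2/45
merge 2/45 + 11/45 → 13/45
merge 4/15 + 13/45 → 5/9
merge 4/9 + 5/9 → 1
L = 2/45 + 13/45 + 5/9 + 1 = 17/9 ≈ 1.889 bits/symbol.

1.889 bits/symbol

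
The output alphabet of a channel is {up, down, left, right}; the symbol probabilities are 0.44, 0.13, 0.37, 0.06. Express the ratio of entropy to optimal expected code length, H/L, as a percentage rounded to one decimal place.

95.9%

Entropy H = −Σ p log₂ p ≈ 1.6781 bits.
Huffman merges: 3/50+13/100→19/100; 19/100+37/100→14/25; 11/25+14/25→1. L = 7/4 ≈ 1.7500.
Efficiency = H/L = 1.6781/1.7500 = 95.9%.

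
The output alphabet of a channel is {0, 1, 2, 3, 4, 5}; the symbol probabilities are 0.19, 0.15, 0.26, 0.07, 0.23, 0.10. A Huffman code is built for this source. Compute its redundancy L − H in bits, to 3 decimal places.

Entropy H = −Σ p log₂ p ≈ 2.4595 bits.
Huffman merges: 7/100+1/10→17/100; 3/20+17/100→8/25; 19/100+23/100→21/50; 13/50+8/25→29/50; 21/50+29/50→1. L = 249/100 ≈ 2.4900.
L − H = 2.4900 − 2.4595 = 0.031 bits.

0.031 bits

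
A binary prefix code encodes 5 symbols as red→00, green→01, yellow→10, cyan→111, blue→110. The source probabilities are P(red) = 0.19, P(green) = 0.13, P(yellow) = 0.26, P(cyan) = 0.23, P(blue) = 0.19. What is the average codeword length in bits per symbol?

2.42 bits/symbol

L̄ = Σ pᵢ·ℓᵢ = 0.19·2 + 0.13·2 + 0.26·2 + 0.23·3 + 0.19·3 = 2.42 bits/symbol.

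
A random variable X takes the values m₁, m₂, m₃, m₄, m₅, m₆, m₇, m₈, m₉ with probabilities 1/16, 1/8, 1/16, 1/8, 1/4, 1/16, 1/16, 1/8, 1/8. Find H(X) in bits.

3 bits

Each probability is a power of 1/2, so log₂(1/p) is an integer.
H = Σ p·log₂(1/p) = 1/16·4 + 1/8·3 + 1/16·4 + 1/8·3 + 1/4·2 + 1/16·4 + 1/16·4 + 1/8·3 + 1/8·3 = 3 bits.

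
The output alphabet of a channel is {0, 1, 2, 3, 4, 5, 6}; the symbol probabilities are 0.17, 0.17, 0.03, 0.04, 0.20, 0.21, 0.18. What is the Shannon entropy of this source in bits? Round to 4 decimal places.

2.5892 bits

H = −Σ pᵢ log₂ pᵢ.
−0.17·log₂(0.17) = 0.4346
−0.17·log₂(0.17) = 0.4346
−0.03·log₂(0.03) = 0.1518
−0.04·log₂(0.04) = 0.1858
−0.20·log₂(0.20) = 0.4644
−0.21·log₂(0.21) = 0.4728
−0.18·log₂(0.18) = 0.4453
Sum ≈ 2.5892 → 2.5892 bits.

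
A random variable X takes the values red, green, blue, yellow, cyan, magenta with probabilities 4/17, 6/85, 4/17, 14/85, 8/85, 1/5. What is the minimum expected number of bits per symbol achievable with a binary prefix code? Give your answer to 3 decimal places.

2.494 bits/symbol

Repeatedly combine the two least-probable nodes; the expected code length is the sum of the merged weights.
merge 6/85 + 8/85 → 14/85
merge 14/85 + 14/85 → 28/85
merge 1/5 + 4/17 → 37/85
merge 4/17 + 28/85 → 48/85
merge 37/85 + 48/85 → 1
L = 14/85 + 28/85 + 37/85 + 48/85 + 1 = 212/85 ≈ 2.494 bits/symbol.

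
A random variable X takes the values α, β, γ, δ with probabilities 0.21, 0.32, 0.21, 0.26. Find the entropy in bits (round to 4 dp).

H = −Σ pᵢ log₂ pᵢ.
−0.21·log₂(0.21) = 0.4728
−0.32·log₂(0.32) = 0.5260
−0.21·log₂(0.21) = 0.4728
−0.26·log₂(0.26) = 0.5053
Sum ≈ 1.9770 → 1.9770 bits.

1.9770 bits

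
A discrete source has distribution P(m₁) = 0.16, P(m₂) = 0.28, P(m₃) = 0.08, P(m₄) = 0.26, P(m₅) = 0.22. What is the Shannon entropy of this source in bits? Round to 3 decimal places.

2.215 bits

H = −Σ pᵢ log₂ pᵢ.
−0.16·log₂(0.16) = 0.4230
−0.28·log₂(0.28) = 0.5142
−0.08·log₂(0.08) = 0.2915
−0.26·log₂(0.26) = 0.5053
−0.22·log₂(0.22) = 0.4806
Sum ≈ 2.2146 → 2.215 bits.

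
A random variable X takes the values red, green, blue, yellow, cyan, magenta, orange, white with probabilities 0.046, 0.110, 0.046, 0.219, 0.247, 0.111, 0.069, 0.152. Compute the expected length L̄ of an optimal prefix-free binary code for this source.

2.787 bits/symbol

Repeatedly combine the two least-probable nodes; the expected code length is the sum of the merged weights.
merge 23/500 + 23/500 → 23/250
merge 69/1000 + 23/250 → 161/1000
merge 11/100 + 111/1000 → 221/1000
merge 19/125 + 161/1000 → 313/1000
merge 219/1000 + 221/1000 → 11/25
merge 247/1000 + 313/1000 → 14/25
merge 11/25 + 14/25 → 1
L = 23/250 + 161/1000 + 221/1000 + 313/1000 + 11/25 + 14/25 + 1 = 2787/1000 = 2.787 bits/symbol.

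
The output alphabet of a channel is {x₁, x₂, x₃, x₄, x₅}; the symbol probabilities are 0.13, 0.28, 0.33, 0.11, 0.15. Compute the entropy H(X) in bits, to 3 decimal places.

H = −Σ pᵢ log₂ pᵢ.
−0.13·log₂(0.13) = 0.3826
−0.28·log₂(0.28) = 0.5142
−0.33·log₂(0.33) = 0.5278
−0.11·log₂(0.11) = 0.3503
−0.15·log₂(0.15) = 0.4105
Sum ≈ 2.1855 → 2.186 bits.

2.186 bits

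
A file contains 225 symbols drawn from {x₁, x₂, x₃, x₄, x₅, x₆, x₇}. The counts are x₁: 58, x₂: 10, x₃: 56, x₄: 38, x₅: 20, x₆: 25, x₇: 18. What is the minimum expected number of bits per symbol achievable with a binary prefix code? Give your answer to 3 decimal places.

Probabilities are the counts divided by 225.
Repeatedly combine the two least-probable nodes; the expected code length is the sum of the merged weights.
merge 2/45 + 2/25 → 28/225
merge 4/45 + 1/9 → 1/5
merge 28/225 + 38/225 → 22/75
merge 1/5 + 56/225 → 101/225
merge 58/225 + 22/75 → 124/225
merge 101/225 + 124/225 → 1
L = 28/225 + 1/5 + 22/75 + 101/225 + 124/225 + 1 = 589/225 ≈ 2.618 bits/symbol.

2.618 bits/symbol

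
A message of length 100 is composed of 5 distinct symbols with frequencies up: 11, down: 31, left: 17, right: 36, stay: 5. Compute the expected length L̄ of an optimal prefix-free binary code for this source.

Probabilities are the counts divided by 100.
Repeatedly combine the two least-probable nodes; the expected code length is the sum of the merged weights.
merge 1/20 + 11/100 → 4/25
merge 4/25 + 17/100 → 33/100
merge 31/100 + 33/100 → 16/25
merge 9/25 + 16/25 → 1
L = 4/25 + 33/100 + 16/25 + 1 = 213/100 = 2.13 bits/symbol.

2.13 bits/symbol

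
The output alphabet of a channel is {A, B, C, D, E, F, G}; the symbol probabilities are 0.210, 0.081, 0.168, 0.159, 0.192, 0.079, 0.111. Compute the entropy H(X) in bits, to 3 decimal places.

H = −Σ pᵢ log₂ pᵢ.
−0.210·log₂(0.210) = 0.4728
−0.081·log₂(0.081) = 0.2937
−0.168·log₂(0.168) = 0.4323
−0.159·log₂(0.159) = 0.4218
−0.192·log₂(0.192) = 0.4571
−0.079·log₂(0.079) = 0.2893
−0.111·log₂(0.111) = 0.3520
Sum ≈ 2.7191 → 2.719 bits.

2.719 bits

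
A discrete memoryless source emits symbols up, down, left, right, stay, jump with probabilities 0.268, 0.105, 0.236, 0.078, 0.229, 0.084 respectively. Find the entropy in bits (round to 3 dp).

2.416 bits

H = −Σ pᵢ log₂ pᵢ.
−0.268·log₂(0.268) = 0.5091
−0.105·log₂(0.105) = 0.3414
−0.236·log₂(0.236) = 0.4916
−0.078·log₂(0.078) = 0.2871
−0.229·log₂(0.229) = 0.4870
−0.084·log₂(0.084) = 0.3002
Sum ≈ 2.4164 → 2.416 bits.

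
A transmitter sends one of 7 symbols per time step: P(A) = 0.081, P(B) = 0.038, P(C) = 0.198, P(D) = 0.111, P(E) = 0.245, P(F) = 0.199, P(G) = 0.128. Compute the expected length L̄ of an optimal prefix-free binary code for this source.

2.675 bits/symbol

Repeatedly combine the two least-probable nodes; the expected code length is the sum of the merged weights.
merge 19/500 + 81/1000 → 119/1000
merge 111/1000 + 119/1000 → 23/100
merge 16/125 + 99/500 → 163/500
merge 199/1000 + 23/100 → 429/1000
merge 49/200 + 163/500 → 571/1000
merge 429/1000 + 571/1000 → 1
L = 119/1000 + 23/100 + 163/500 + 429/1000 + 571/1000 + 1 = 107/40 = 2.675 bits/symbol.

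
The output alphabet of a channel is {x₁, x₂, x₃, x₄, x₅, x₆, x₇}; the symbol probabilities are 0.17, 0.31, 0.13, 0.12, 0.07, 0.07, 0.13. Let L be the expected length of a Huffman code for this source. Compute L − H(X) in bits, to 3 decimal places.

0.032 bits

Entropy H = −Σ p log₂ p ≈ 2.6278 bits.
Huffman merges: 7/100+7/100→7/50; 3/25+13/100→1/4; 13/100+7/50→27/100; 17/100+1/4→21/50; 27/100+31/100→29/50; 21/50+29/50→1. L = 133/50 ≈ 2.6600.
L − H = 2.6600 − 2.6278 = 0.032 bits.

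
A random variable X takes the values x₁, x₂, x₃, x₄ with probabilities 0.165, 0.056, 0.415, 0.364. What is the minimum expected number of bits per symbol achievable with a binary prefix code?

1.806 bits/symbol

Repeatedly combine the two least-probable nodes; the expected code length is the sum of the merged weights.
merge 7/125 + 33/200 → 221/1000
merge 221/1000 + 91/250 → 117/200
merge 83/200 + 117/200 → 1
L = 221/1000 + 117/200 + 1 = 903/500 = 1.806 bits/symbol.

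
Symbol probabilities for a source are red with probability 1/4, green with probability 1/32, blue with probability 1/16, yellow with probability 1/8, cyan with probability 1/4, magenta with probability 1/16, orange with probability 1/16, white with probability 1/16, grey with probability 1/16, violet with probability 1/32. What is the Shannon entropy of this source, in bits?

Each probability is a power of 1/2, so log₂(1/p) is an integer.
H = Σ p·log₂(1/p) = 1/4·2 + 1/32·5 + 1/16·4 + 1/8·3 + 1/4·2 + 1/16·4 + 1/16·4 + 1/16·4 + 1/16·4 + 1/32·5 = 2.9375 bits.

2.9375 bits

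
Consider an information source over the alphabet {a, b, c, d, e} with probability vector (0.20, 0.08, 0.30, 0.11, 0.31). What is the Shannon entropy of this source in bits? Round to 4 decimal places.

2.1511 bits

H = −Σ pᵢ log₂ pᵢ.
−0.20·log₂(0.20) = 0.4644
−0.08·log₂(0.08) = 0.2915
−0.30·log₂(0.30) = 0.5211
−0.11·log₂(0.11) = 0.3503
−0.31·log₂(0.31) = 0.5238
Sum ≈ 2.1511 → 2.1511 bits.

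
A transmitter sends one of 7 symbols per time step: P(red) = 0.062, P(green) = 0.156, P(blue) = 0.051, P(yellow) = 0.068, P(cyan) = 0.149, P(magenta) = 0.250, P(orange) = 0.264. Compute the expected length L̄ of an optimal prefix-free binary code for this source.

Repeatedly combine the two least-probable nodes; the expected code length is the sum of the merged weights.
merge 51/1000 + 31/500 → 113/1000
merge 17/250 + 113/1000 → 181/1000
merge 149/1000 + 39/250 → 61/200
merge 181/1000 + 1/4 → 431/1000
merge 33/125 + 61/200 → 569/1000
merge 431/1000 + 569/1000 → 1
L = 113/1000 + 181/1000 + 61/200 + 431/1000 + 569/1000 + 1 = 2599/1000 = 2.599 bits/symbol.

2.599 bits/symbol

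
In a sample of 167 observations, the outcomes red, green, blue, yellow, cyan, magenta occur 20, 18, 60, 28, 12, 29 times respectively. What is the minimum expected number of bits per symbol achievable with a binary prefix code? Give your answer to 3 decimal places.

Probabilities are the counts divided by 167.
Repeatedly combine the two least-probable nodes; the expected code length is the sum of the merged weights.
merge 12/167 + 18/167 → 30/167
merge 20/167 + 28/167 → 48/167
merge 29/167 + 30/167 → 59/167
merge 48/167 + 59/167 → 107/167
merge 60/167 + 107/167 → 1
L = 30/167 + 48/167 + 59/167 + 107/167 + 1 = 411/167 ≈ 2.461 bits/symbol.

2.461 bits/symbol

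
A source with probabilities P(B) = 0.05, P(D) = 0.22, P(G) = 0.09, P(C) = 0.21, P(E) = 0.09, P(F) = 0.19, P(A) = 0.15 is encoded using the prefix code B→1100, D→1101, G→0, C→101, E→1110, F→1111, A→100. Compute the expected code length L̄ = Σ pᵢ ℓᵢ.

3.37 bits/symbol

L̄ = Σ pᵢ·ℓᵢ = 0.05·4 + 0.22·4 + 0.09·1 + 0.21·3 + 0.09·4 + 0.19·4 + 0.15·3 = 3.37 bits/symbol.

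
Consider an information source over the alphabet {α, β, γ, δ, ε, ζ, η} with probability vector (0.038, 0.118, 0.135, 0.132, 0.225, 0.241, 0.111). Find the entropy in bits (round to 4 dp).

2.6497 bits

H = −Σ pᵢ log₂ pᵢ.
−0.038·log₂(0.038) = 0.1793
−0.118·log₂(0.118) = 0.3638
−0.135·log₂(0.135) = 0.3900
−0.132·log₂(0.132) = 0.3856
−0.225·log₂(0.225) = 0.4842
−0.241·log₂(0.241) = 0.4947
−0.111·log₂(0.111) = 0.3520
Sum ≈ 2.6497 → 2.6497 bits.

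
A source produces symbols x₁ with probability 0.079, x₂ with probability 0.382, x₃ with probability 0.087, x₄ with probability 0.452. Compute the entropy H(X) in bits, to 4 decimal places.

1.6440 bits

H = −Σ pᵢ log₂ pᵢ.
−0.079·log₂(0.079) = 0.2893
−0.382·log₂(0.382) = 0.5304
−0.087·log₂(0.087) = 0.3065
−0.452·log₂(0.452) = 0.5178
Sum ≈ 1.6440 → 1.6440 bits.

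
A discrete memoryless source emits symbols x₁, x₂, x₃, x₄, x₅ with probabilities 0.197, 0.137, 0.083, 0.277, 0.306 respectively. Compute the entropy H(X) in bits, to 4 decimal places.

H = −Σ pᵢ log₂ pᵢ.
−0.197·log₂(0.197) = 0.4617
−0.137·log₂(0.137) = 0.3929
−0.083·log₂(0.083) = 0.2980
−0.277·log₂(0.277) = 0.5130
−0.306·log₂(0.306) = 0.5228
Sum ≈ 2.1884 → 2.1884 bits.

2.1884 bits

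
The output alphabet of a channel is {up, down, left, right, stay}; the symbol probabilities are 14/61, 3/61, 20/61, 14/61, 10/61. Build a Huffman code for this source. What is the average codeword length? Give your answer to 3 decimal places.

2.213 bits/symbol

Repeatedly combine the two least-probable nodes; the expected code length is the sum of the merged weights.
merge 3/61 + 10/61 → 13/61
merge 13/61 + 14/61 → 27/61
merge 14/61 + 20/61 → 34/61
merge 27/61 + 34/61 → 1
L = 13/61 + 27/61 + 34/61 + 1 = 135/61 ≈ 2.213 bits/symbol.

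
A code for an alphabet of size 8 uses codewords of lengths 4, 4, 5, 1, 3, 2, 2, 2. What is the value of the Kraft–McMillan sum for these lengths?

With common denominator 2^5 = 32: Σ 2^(−ℓᵢ) = 2/32 + 2/32 + 1/32 + 16/32 + 4/32 + 8/32 + 8/32 + 8/32 = 49/32 = 1.53125.

1.53125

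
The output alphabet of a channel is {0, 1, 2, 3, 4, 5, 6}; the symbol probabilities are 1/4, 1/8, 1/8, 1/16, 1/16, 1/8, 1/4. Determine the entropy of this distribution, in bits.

Each probability is a power of 1/2, so log₂(1/p) is an integer.
H = Σ p·log₂(1/p) = 1/4·2 + 1/8·3 + 1/8·3 + 1/16·4 + 1/16·4 + 1/8·3 + 1/4·2 = 2.625 bits.

2.625 bits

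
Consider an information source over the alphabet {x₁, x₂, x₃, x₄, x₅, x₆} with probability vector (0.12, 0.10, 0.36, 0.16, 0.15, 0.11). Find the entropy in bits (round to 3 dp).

H = −Σ pᵢ log₂ pᵢ.
−0.12·log₂(0.12) = 0.3671
−0.10·log₂(0.10) = 0.3322
−0.36·log₂(0.36) = 0.5306
−0.16·log₂(0.16) = 0.4230
−0.15·log₂(0.15) = 0.4105
−0.11·log₂(0.11) = 0.3503
Sum ≈ 2.4137 → 2.414 bits.

2.414 bits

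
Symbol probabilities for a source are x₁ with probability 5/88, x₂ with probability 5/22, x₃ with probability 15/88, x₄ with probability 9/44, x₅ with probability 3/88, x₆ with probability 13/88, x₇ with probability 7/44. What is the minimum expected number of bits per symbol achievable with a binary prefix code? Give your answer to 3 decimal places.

Repeatedly combine the two least-probable nodes; the expected code length is the sum of the merged weights.
merge 3/88 + 5/88 → 1/11
merge 1/11 + 13/88 → 21/88
merge 7/44 + 15/88 → 29/88
merge 9/44 + 5/22 → 19/44
merge 21/88 + 29/88 → 25/44
merge 19/44 + 25/44 → 1
L = 1/11 + 21/88 + 29/88 + 19/44 + 25/44 + 1 = 117/44 ≈ 2.659 bits/symbol.

2.659 bits/symbol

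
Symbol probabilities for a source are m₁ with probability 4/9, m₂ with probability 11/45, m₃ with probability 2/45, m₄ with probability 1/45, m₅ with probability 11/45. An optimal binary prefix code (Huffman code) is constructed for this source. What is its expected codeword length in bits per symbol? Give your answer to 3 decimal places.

Repeatedly combine the two least-probable nodes; the expected code length is the sum of the merged weights.
merge 1/45 + 2/45 → 1/15
merge 1/15 + 11/45 → 14/45
merge 11/45 + 14/45 → 5/9
merge 4/9 + 5/9 → 1
L = 1/15 + 14/45 + 5/9 + 1 = 29/15 ≈ 1.933 bits/symbol.

1.933 bits/symbol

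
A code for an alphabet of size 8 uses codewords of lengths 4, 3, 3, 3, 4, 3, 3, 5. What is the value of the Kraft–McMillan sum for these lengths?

With common denominator 2^5 = 32: Σ 2^(−ℓᵢ) = 2/32 + 4/32 + 4/32 + 4/32 + 2/32 + 4/32 + 4/32 + 1/32 = 25/32 = 0.78125.

0.78125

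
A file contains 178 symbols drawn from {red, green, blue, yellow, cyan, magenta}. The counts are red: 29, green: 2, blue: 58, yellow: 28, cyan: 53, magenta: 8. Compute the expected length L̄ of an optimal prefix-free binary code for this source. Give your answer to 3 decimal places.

Probabilities are the counts divided by 178.
Repeatedly combine the two least-probable nodes; the expected code length is the sum of the merged weights.
merge 1/89 + 4/89 → 5/89
merge 5/89 + 14/89 → 19/89
merge 29/178 + 19/89 → 67/178
merge 53/178 + 29/89 → 111/178
merge 67/178 + 111/178 → 1
L = 5/89 + 19/89 + 67/178 + 111/178 + 1 = 202/89 ≈ 2.270 bits/symbol.

2.270 bits/symbol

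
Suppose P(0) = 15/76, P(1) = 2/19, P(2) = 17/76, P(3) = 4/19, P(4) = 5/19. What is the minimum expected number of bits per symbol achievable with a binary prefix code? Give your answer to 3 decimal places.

Repeatedly combine the two least-probable nodes; the expected code length is the sum of the merged weights.
merge 2/19 + 15/76 → 23/76
merge 4/19 + 17/76 → 33/76
merge 5/19 + 23/76 → 43/76
merge 33/76 + 43/76 → 1
L = 23/76 + 33/76 + 43/76 + 1 = 175/76 ≈ 2.303 bits/symbol.

2.303 bits/symbol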